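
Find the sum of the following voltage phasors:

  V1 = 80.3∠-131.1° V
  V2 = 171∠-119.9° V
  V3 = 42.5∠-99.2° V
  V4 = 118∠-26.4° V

Step 1 — Convert each phasor to rectangular form:
  V1 = 80.3·(cos(-131.1°) + j·sin(-131.1°)) = -52.79 - j60.51 V
  V2 = 171·(cos(-119.9°) + j·sin(-119.9°)) = -85.24 - j148.2 V
  V3 = 42.5·(cos(-99.2°) + j·sin(-99.2°)) = -6.795 - j41.95 V
  V4 = 118·(cos(-26.4°) + j·sin(-26.4°)) = 105.7 - j52.47 V
Step 2 — Sum components: V_total = -39.13 - j303.2 V.
Step 3 — Convert to polar: |V_total| = 305.7 V, ∠V_total = -97.4°.

V_total = 305.7∠-97.4° V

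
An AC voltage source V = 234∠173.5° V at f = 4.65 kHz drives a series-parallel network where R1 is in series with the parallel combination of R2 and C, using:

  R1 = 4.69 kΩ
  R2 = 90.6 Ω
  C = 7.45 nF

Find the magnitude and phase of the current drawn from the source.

Step 1 — Angular frequency: ω = 2π·f = 2π·4650 = 2.922e+04 rad/s.
Step 2 — Component impedances:
  R1: Z = R = 4690 Ω
  R2: Z = R = 90.6 Ω
  C: Z = 1/(jωC) = -j/(ω·C) = 0 - j4594 Ω
Step 3 — Parallel branch: R2 || C = 1/(1/R2 + 1/C) = 90.56 - j1.786 Ω.
Step 4 — Series with R1: Z_total = R1 + (R2 || C) = 4781 - j1.786 Ω = 4781∠-0.0° Ω.
Step 5 — Source phasor: V = 234∠173.5° V = -232.5 + j26.49 V.
Step 6 — Ohm's law: I = V / Z_total = (-232.5 + j26.49) / (4781 - j1.786) = -0.04864 + j0.005523 A.
Step 7 — Convert to polar: |I| = 0.04895 A, ∠I = 173.5°.

I = 0.04895∠173.5° A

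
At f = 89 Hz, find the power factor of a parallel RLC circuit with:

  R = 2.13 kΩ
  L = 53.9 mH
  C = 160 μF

Step 1 — Angular frequency: ω = 2π·f = 2π·89 = 559.2 rad/s.
Step 2 — Component impedances:
  R: Z = R = 2130 Ω
  L: Z = jωL = j·559.2·0.0539 = 0 + j30.14 Ω
  C: Z = 1/(jωC) = -j/(ω·C) = 0 - j11.18 Ω
Step 3 — Parallel combination: 1/Z_total = 1/R + 1/L + 1/C; Z_total = 0.1481 - j17.76 Ω = 17.76∠-89.5° Ω.
Step 4 — Power factor: PF = cos(φ) = Re(Z)/|Z| = 0.1481/17.76 = 0.008339.
Step 5 — Type: Im(Z) = -17.76 ⇒ leading (phase φ = -89.5°).

PF = 0.008339 (leading, φ = -89.5°)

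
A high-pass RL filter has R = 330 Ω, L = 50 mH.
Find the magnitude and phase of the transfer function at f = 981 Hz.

Step 1 — Angular frequency: ω = 2π·981 = 6164 rad/s.
Step 2 — Transfer function: H(jω) = jωL/(R + jωL).
Step 3 — Numerator jωL = j·308.2; denominator R + jωL = 330 + j308.2.
Step 4 — H = 0.4659 + j0.4988.
Step 5 — Magnitude: |H| = 0.6825 (-3.3 dB); phase: φ = 47.0°.

|H| = 0.6825 (-3.3 dB), φ = 47.0°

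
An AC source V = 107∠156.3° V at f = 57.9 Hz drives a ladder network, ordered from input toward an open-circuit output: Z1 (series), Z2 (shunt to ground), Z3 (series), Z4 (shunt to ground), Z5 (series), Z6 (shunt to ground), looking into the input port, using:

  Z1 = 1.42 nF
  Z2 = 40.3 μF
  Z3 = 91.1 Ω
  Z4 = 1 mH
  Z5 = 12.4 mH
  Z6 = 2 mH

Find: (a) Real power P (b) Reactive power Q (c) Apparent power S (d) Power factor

Step 1 — Angular frequency: ω = 2π·f = 2π·57.9 = 363.8 rad/s.
Step 2 — Component impedances:
  Z1: Z = 1/(jωC) = -j/(ω·C) = 0 - j1.936e+06 Ω
  Z2: Z = 1/(jωC) = -j/(ω·C) = 0 - j68.21 Ω
  Z3: Z = R = 91.1 Ω
  Z4: Z = jωL = j·363.8·0.001 = 0 + j0.3638 Ω
  Z5: Z = jωL = j·363.8·0.0124 = 0 + j4.511 Ω
  Z6: Z = jωL = j·363.8·0.002 = 0 + j0.7276 Ω
Step 3 — Ladder network (open output): work backward from the far end, alternating series and parallel combinations. Z_in = 32.84 - j1.936e+06 Ω = 1.936e+06∠-90.0° Ω.
Step 4 — Source phasor: V = 107∠156.3° V = -97.98 + j43.01 V.
Step 5 — Current: I = V / Z = -2.222e-05 - j5.061e-05 A = 5.527e-05∠-113.7° A.
Step 6 — Complex power: S = V·I* = 1.003e-07 - j0.005914 VA.
Step 7 — Real power: P = Re(S) = 1.003e-07 W.
Step 8 — Reactive power: Q = Im(S) = -0.005914 VAR.
Step 9 — Apparent power: |S| = 0.005914 VA.
Step 10 — Power factor: PF = P/|S| = 1.697e-05 (leading).

(a) P = 1.003e-07 W  (b) Q = -0.005914 VAR  (c) S = 0.005914 VA  (d) PF = 1.697e-05 (leading)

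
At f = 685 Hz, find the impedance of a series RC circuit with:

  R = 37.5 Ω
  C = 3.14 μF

Step 1 — Angular frequency: ω = 2π·f = 2π·685 = 4304 rad/s.
Step 2 — Component impedances:
  R: Z = R = 37.5 Ω
  C: Z = 1/(jωC) = -j/(ω·C) = 0 - j73.99 Ω
Step 3 — Series combination: Z_total = R + C = 37.5 - j73.99 Ω = 82.95∠-63.1° Ω.

Z = 37.5 - j73.99 Ω = 82.95∠-63.1° Ω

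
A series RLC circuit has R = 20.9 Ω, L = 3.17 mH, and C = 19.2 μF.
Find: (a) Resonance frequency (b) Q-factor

Step 1 — Resonance condition Im(Z)=0 gives ω₀ = 1/√(LC).
Step 2 — ω₀ = 1/√(0.00317·1.92e-05) = 4053 rad/s.
Step 3 — f₀ = ω₀/(2π) = 645.1 Hz.
Step 4 — Series Q: Q = ω₀L/R = 4053·0.00317/20.9 = 0.6148.

(a) f₀ = 645.1 Hz  (b) Q = 0.6148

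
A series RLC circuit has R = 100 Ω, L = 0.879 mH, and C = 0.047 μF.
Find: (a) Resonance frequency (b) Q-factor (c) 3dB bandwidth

Step 1 — Resonance: ω₀ = 1/√(LC) = 1/√(0.000879·4.7e-08) = 1.556e+05 rad/s.
Step 2 — f₀ = ω₀/(2π) = 2.476e+04 Hz.
Step 3 — Series Q: Q = ω₀L/R = 1.556e+05·0.000879/100 = 1.368.
Step 4 — Bandwidth: Δω = ω₀/Q = 1.138e+05 rad/s; BW = Δω/(2π) = 1.811e+04 Hz.

(a) f₀ = 2.476e+04 Hz  (b) Q = 1.368  (c) BW = 1.811e+04 Hz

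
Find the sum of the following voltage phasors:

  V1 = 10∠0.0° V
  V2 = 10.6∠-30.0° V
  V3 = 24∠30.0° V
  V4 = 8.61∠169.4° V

Step 1 — Convert each phasor to rectangular form:
  V1 = 10·(cos(0.0°) + j·sin(0.0°)) = 10 V
  V2 = 10.6·(cos(-30.0°) + j·sin(-30.0°)) = 9.18 - j5.3 V
  V3 = 24·(cos(30.0°) + j·sin(30.0°)) = 20.78 + j12 V
  V4 = 8.61·(cos(169.4°) + j·sin(169.4°)) = -8.463 + j1.584 V
Step 2 — Sum components: V_total = 31.5 + j8.284 V.
Step 3 — Convert to polar: |V_total| = 32.57 V, ∠V_total = 14.7°.

V_total = 32.57∠14.7° V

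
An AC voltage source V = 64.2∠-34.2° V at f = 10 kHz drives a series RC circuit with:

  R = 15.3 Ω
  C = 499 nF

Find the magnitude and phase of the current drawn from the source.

Step 1 — Angular frequency: ω = 2π·f = 2π·1e+04 = 6.283e+04 rad/s.
Step 2 — Component impedances:
  R: Z = R = 15.3 Ω
  C: Z = 1/(jωC) = -j/(ω·C) = 0 - j31.89 Ω
Step 3 — Series combination: Z_total = R + C = 15.3 - j31.89 Ω = 35.37∠-64.4° Ω.
Step 4 — Source phasor: V = 64.2∠-34.2° V = 53.1 - j36.09 V.
Step 5 — Ohm's law: I = V / Z_total = (53.1 - j36.09) / (15.3 - j31.89) = 1.569 + j0.9122 A.
Step 6 — Convert to polar: |I| = 1.815 A, ∠I = 30.2°.

I = 1.815∠30.2° A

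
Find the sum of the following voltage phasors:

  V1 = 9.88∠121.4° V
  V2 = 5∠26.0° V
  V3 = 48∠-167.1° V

Step 1 — Convert each phasor to rectangular form:
  V1 = 9.88·(cos(121.4°) + j·sin(121.4°)) = -5.148 + j8.433 V
  V2 = 5·(cos(26.0°) + j·sin(26.0°)) = 4.494 + j2.192 V
  V3 = 48·(cos(-167.1°) + j·sin(-167.1°)) = -46.79 - j10.72 V
Step 2 — Sum components: V_total = -47.44 - j0.09107 V.
Step 3 — Convert to polar: |V_total| = 47.44 V, ∠V_total = -179.9°.

V_total = 47.44∠-179.9° V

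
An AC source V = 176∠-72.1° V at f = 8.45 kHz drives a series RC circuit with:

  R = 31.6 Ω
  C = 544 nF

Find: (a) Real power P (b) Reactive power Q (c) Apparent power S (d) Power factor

Step 1 — Angular frequency: ω = 2π·f = 2π·8450 = 5.309e+04 rad/s.
Step 2 — Component impedances:
  R: Z = R = 31.6 Ω
  C: Z = 1/(jωC) = -j/(ω·C) = 0 - j34.62 Ω
Step 3 — Series combination: Z_total = R + C = 31.6 - j34.62 Ω = 46.88∠-47.6° Ω.
Step 4 — Source phasor: V = 176∠-72.1° V = 54.09 - j167.5 V.
Step 5 — Current: I = V / Z = 3.417 - j1.556 A = 3.755∠-24.5° A.
Step 6 — Complex power: S = V·I* = 445.5 - j488.1 VA.
Step 7 — Real power: P = Re(S) = 445.5 W.
Step 8 — Reactive power: Q = Im(S) = -488.1 VAR.
Step 9 — Apparent power: |S| = 660.8 VA.
Step 10 — Power factor: PF = P/|S| = 0.6741 (leading).

(a) P = 445.5 W  (b) Q = -488.1 VAR  (c) S = 660.8 VA  (d) PF = 0.6741 (leading)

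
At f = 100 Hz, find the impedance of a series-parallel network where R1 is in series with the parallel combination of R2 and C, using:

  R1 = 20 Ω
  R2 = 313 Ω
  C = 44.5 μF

Step 1 — Angular frequency: ω = 2π·f = 2π·100 = 628.3 rad/s.
Step 2 — Component impedances:
  R1: Z = R = 20 Ω
  R2: Z = R = 313 Ω
  C: Z = 1/(jωC) = -j/(ω·C) = 0 - j35.77 Ω
Step 3 — Parallel branch: R2 || C = 1/(1/R2 + 1/C) = 4.034 - j35.3 Ω.
Step 4 — Series with R1: Z_total = R1 + (R2 || C) = 24.03 - j35.3 Ω = 42.71∠-55.8° Ω.

Z = 24.03 - j35.3 Ω = 42.71∠-55.8° Ω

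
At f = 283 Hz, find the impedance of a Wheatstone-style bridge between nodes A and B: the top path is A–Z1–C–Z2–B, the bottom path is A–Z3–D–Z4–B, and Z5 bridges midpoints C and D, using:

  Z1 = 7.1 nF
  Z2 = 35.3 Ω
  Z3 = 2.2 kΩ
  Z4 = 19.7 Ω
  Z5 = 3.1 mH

Step 1 — Angular frequency: ω = 2π·f = 2π·283 = 1778 rad/s.
Step 2 — Component impedances:
  Z1: Z = 1/(jωC) = -j/(ω·C) = 0 - j7.921e+04 Ω
  Z2: Z = R = 35.3 Ω
  Z3: Z = R = 2200 Ω
  Z4: Z = R = 19.7 Ω
  Z5: Z = jωL = j·1778·0.0031 = 0 + j5.512 Ω
Step 3 — Bridge requires nodal analysis (the Z5 bridge couples midpoints C and D, so the two paths cannot be reduced to a simple series/parallel combination). Setting node B to ground and injecting 1 A at node A, the 3-node admittance system at A, C, D solves to V_A = Z_AB = 2211 - j60.37 Ω = 2212∠-1.6° Ω.

Z = 2211 - j60.37 Ω = 2212∠-1.6° Ω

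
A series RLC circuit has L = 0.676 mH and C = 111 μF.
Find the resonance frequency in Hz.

Step 1 — Resonance condition Im(Z)=0 gives ω₀ = 1/√(LC).
Step 2 — ω₀ = 1/√(0.000676·0.000111) = 3651 rad/s.
Step 3 — f₀ = ω₀/(2π) = 581 Hz.

f₀ = 581 Hz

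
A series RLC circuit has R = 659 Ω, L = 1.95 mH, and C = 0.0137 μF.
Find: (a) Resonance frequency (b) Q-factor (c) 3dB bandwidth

Step 1 — Resonance condition Im(Z)=0 gives ω₀ = 1/√(LC).
Step 2 — ω₀ = 1/√(0.00195·1.37e-08) = 1.935e+05 rad/s.
Step 3 — f₀ = ω₀/(2π) = 3.079e+04 Hz.
Step 4 — Series Q: Q = ω₀L/R = 1.935e+05·0.00195/659 = 0.5725.
Step 5 — 3dB bandwidth: Δω = ω₀/Q = 3.379e+05 rad/s; BW = Δω/(2π) = 5.379e+04 Hz.

(a) f₀ = 3.079e+04 Hz  (b) Q = 0.5725  (c) BW = 5.379e+04 Hz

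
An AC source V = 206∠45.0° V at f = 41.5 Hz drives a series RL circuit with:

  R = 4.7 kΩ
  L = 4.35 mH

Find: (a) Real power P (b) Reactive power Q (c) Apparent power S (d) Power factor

Step 1 — Angular frequency: ω = 2π·f = 2π·41.5 = 260.8 rad/s.
Step 2 — Component impedances:
  R: Z = R = 4700 Ω
  L: Z = jωL = j·260.8·0.00435 = 0 + j1.134 Ω
Step 3 — Series combination: Z_total = R + L = 4700 + j1.134 Ω = 4700∠0.0° Ω.
Step 4 — Source phasor: V = 206∠45.0° V = 145.7 + j145.7 V.
Step 5 — Current: I = V / Z = 0.031 + j0.03098 A = 0.04383∠45.0° A.
Step 6 — Complex power: S = V·I* = 9.029 + j0.002179 VA.
Step 7 — Real power: P = Re(S) = 9.029 W.
Step 8 — Reactive power: Q = Im(S) = 0.002179 VAR.
Step 9 — Apparent power: |S| = 9.029 VA.
Step 10 — Power factor: PF = P/|S| = 1 (lagging).

(a) P = 9.029 W  (b) Q = 0.002179 VAR  (c) S = 9.029 VA  (d) PF = 1 (lagging)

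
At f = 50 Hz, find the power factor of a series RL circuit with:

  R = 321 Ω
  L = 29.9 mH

Step 1 — Angular frequency: ω = 2π·f = 2π·50 = 314.2 rad/s.
Step 2 — Component impedances:
  R: Z = R = 321 Ω
  L: Z = jωL = j·314.2·0.0299 = 0 + j9.393 Ω
Step 3 — Series combination: Z_total = R + L = 321 + j9.393 Ω = 321.1∠1.7° Ω.
Step 4 — Power factor: PF = cos(φ) = Re(Z)/|Z| = 321/321.14 = 0.9996.
Step 5 — Type: Im(Z) = 9.393 ⇒ lagging (phase φ = 1.7°).

PF = 0.9996 (lagging, φ = 1.7°)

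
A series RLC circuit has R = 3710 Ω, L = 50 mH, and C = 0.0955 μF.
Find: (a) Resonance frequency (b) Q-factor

Step 1 — Resonance condition Im(Z)=0 gives ω₀ = 1/√(LC).
Step 2 — ω₀ = 1/√(0.05·9.55e-08) = 1.447e+04 rad/s.
Step 3 — f₀ = ω₀/(2π) = 2303 Hz.
Step 4 — Series Q: Q = ω₀L/R = 1.447e+04·0.05/3710 = 0.195.

(a) f₀ = 2303 Hz  (b) Q = 0.195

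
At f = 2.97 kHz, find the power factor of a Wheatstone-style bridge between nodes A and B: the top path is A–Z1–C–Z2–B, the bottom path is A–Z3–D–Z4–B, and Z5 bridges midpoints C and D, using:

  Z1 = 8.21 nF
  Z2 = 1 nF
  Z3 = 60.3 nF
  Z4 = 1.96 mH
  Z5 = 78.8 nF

Step 1 — Angular frequency: ω = 2π·f = 2π·2970 = 1.866e+04 rad/s.
Step 2 — Component impedances:
  Z1: Z = 1/(jωC) = -j/(ω·C) = 0 - j6527 Ω
  Z2: Z = 1/(jωC) = -j/(ω·C) = 0 - j5.359e+04 Ω
  Z3: Z = 1/(jωC) = -j/(ω·C) = 0 - j888.7 Ω
  Z4: Z = jωL = j·1.866e+04·0.00196 = 0 + j36.58 Ω
  Z5: Z = 1/(jωC) = -j/(ω·C) = 0 - j680 Ω
Step 3 — Bridge requires nodal analysis (the Z5 bridge couples midpoints C and D, so the two paths cannot be reduced to a simple series/parallel combination). Setting node B to ground and injecting 1 A at node A, the 3-node admittance system at A, C, D solves to V_A = Z_AB = 0 - j754.5 Ω = 754.5∠-90.0° Ω.
Step 4 — Power factor: PF = cos(φ) = Re(Z)/|Z| = 0/754.5 = 0.
Step 5 — Type: Im(Z) = -754.5 ⇒ leading (phase φ = -90.0°).

PF = 0 (leading, φ = -90.0°)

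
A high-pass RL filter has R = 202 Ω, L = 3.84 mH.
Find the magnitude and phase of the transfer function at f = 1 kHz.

Step 1 — Angular frequency: ω = 2π·1000 = 6283 rad/s.
Step 2 — Transfer function: H(jω) = jωL/(R + jωL).
Step 3 — Numerator jωL = j·24.13; denominator R + jωL = 202 + j24.13.
Step 4 — H = 0.01407 + j0.1178.
Step 5 — Magnitude: |H| = 0.1186 (-18.5 dB); phase: φ = 83.2°.

|H| = 0.1186 (-18.5 dB), φ = 83.2°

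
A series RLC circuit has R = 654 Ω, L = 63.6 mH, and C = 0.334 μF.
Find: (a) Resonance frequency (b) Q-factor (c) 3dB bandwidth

Step 1 — Resonance: ω₀ = 1/√(LC) = 1/√(0.0636·3.34e-07) = 6861 rad/s.
Step 2 — f₀ = ω₀/(2π) = 1092 Hz.
Step 3 — Series Q: Q = ω₀L/R = 6861·0.0636/654 = 0.6672.
Step 4 — Bandwidth: Δω = ω₀/Q = 1.028e+04 rad/s; BW = Δω/(2π) = 1637 Hz.

(a) f₀ = 1092 Hz  (b) Q = 0.6672  (c) BW = 1637 Hz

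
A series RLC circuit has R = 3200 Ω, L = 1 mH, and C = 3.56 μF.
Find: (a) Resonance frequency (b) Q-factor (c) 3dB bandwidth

Step 1 — Resonance: ω₀ = 1/√(LC) = 1/√(0.001·3.56e-06) = 1.676e+04 rad/s.
Step 2 — f₀ = ω₀/(2π) = 2667 Hz.
Step 3 — Series Q: Q = ω₀L/R = 1.676e+04·0.001/3200 = 0.005238.
Step 4 — Bandwidth: Δω = ω₀/Q = 3.2e+06 rad/s; BW = Δω/(2π) = 5.093e+05 Hz.

(a) f₀ = 2667 Hz  (b) Q = 0.005238  (c) BW = 5.093e+05 Hz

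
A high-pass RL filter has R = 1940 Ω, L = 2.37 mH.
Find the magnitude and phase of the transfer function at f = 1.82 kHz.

Step 1 — Angular frequency: ω = 2π·1820 = 1.144e+04 rad/s.
Step 2 — Transfer function: H(jω) = jωL/(R + jωL).
Step 3 — Numerator jωL = j·27.1; denominator R + jωL = 1940 + j27.1.
Step 4 — H = 0.0001951 + j0.01397.
Step 5 — Magnitude: |H| = 0.01397 (-37.1 dB); phase: φ = 89.2°.

|H| = 0.01397 (-37.1 dB), φ = 89.2°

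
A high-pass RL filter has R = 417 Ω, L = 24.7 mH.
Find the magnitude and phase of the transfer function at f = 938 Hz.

Step 1 — Angular frequency: ω = 2π·938 = 5894 rad/s.
Step 2 — Transfer function: H(jω) = jωL/(R + jωL).
Step 3 — Numerator jωL = j·145.6; denominator R + jωL = 417 + j145.6.
Step 4 — H = 0.1086 + j0.3112.
Step 5 — Magnitude: |H| = 0.3296 (-9.6 dB); phase: φ = 70.8°.

|H| = 0.3296 (-9.6 dB), φ = 70.8°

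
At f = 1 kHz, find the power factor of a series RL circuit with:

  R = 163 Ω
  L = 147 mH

Step 1 — Angular frequency: ω = 2π·f = 2π·1000 = 6283 rad/s.
Step 2 — Component impedances:
  R: Z = R = 163 Ω
  L: Z = jωL = j·6283·0.147 = 0 + j923.6 Ω
Step 3 — Series combination: Z_total = R + L = 163 + j923.6 Ω = 937.9∠80.0° Ω.
Step 4 — Power factor: PF = cos(φ) = Re(Z)/|Z| = 163/937.9 = 0.1738.
Step 5 — Type: Im(Z) = 923.6 ⇒ lagging (phase φ = 80.0°).

PF = 0.1738 (lagging, φ = 80.0°)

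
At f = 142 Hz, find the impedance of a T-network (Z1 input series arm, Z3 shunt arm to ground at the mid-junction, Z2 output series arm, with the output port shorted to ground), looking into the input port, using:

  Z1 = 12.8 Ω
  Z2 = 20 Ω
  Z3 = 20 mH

Step 1 — Angular frequency: ω = 2π·f = 2π·142 = 892.2 rad/s.
Step 2 — Component impedances:
  Z1: Z = R = 12.8 Ω
  Z2: Z = R = 20 Ω
  Z3: Z = jωL = j·892.2·0.02 = 0 + j17.84 Ω
Step 3 — With the output port shorted to ground, the output series arm Z2 runs from the junction to ground; the shunt arm Z3 also runs from the junction to ground. They appear in parallel: Z3 || Z2 = 8.864 + j9.935 Ω.
Step 4 — Series with input arm Z1: Z_in = Z1 + (Z3 || Z2) = 21.66 + j9.935 Ω = 23.83∠24.6° Ω.

Z = 21.66 + j9.935 Ω = 23.83∠24.6° Ω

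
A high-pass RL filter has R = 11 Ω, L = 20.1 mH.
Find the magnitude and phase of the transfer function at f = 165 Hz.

Step 1 — Angular frequency: ω = 2π·165 = 1037 rad/s.
Step 2 — Transfer function: H(jω) = jωL/(R + jωL).
Step 3 — Numerator jωL = j·20.84; denominator R + jωL = 11 + j20.84.
Step 4 — H = 0.7821 + j0.4128.
Step 5 — Magnitude: |H| = 0.8843 (-1.1 dB); phase: φ = 27.8°.

|H| = 0.8843 (-1.1 dB), φ = 27.8°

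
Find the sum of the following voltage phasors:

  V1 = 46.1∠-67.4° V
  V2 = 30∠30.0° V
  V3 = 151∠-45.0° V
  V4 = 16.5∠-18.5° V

Step 1 — Convert each phasor to rectangular form:
  V1 = 46.1·(cos(-67.4°) + j·sin(-67.4°)) = 17.72 - j42.56 V
  V2 = 30·(cos(30.0°) + j·sin(30.0°)) = 25.98 + j15 V
  V3 = 151·(cos(-45.0°) + j·sin(-45.0°)) = 106.8 - j106.8 V
  V4 = 16.5·(cos(-18.5°) + j·sin(-18.5°)) = 15.65 - j5.236 V
Step 2 — Sum components: V_total = 166.1 - j139.6 V.
Step 3 — Convert to polar: |V_total| = 217 V, ∠V_total = -40.0°.

V_total = 217∠-40.0° V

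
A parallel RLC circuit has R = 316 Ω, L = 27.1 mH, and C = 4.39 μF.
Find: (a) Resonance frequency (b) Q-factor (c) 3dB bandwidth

Step 1 — Resonance: ω₀ = 1/√(LC) = 1/√(0.0271·4.39e-06) = 2899 rad/s.
Step 2 — f₀ = ω₀/(2π) = 461.4 Hz.
Step 3 — Parallel Q: Q = R/(ω₀L) = 316/(2899·0.0271) = 4.022.
Step 4 — Bandwidth: Δω = ω₀/Q = 720.9 rad/s; BW = Δω/(2π) = 114.7 Hz.

(a) f₀ = 461.4 Hz  (b) Q = 4.022  (c) BW = 114.7 Hz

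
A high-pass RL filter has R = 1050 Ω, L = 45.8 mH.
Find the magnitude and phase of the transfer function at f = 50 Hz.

Step 1 — Angular frequency: ω = 2π·50 = 314.2 rad/s.
Step 2 — Transfer function: H(jω) = jωL/(R + jωL).
Step 3 — Numerator jωL = j·14.39; denominator R + jωL = 1050 + j14.39.
Step 4 — H = 0.0001877 + j0.0137.
Step 5 — Magnitude: |H| = 0.0137 (-37.3 dB); phase: φ = 89.2°.

|H| = 0.0137 (-37.3 dB), φ = 89.2°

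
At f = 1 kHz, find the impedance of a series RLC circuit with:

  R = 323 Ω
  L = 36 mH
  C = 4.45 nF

Step 1 — Angular frequency: ω = 2π·f = 2π·1000 = 6283 rad/s.
Step 2 — Component impedances:
  R: Z = R = 323 Ω
  L: Z = jωL = j·6283·0.036 = 0 + j226.2 Ω
  C: Z = 1/(jωC) = -j/(ω·C) = 0 - j3.577e+04 Ω
Step 3 — Series combination: Z_total = R + L + C = 323 - j3.554e+04 Ω = 3.554e+04∠-89.5° Ω.

Z = 323 - j3.554e+04 Ω = 3.554e+04∠-89.5° Ω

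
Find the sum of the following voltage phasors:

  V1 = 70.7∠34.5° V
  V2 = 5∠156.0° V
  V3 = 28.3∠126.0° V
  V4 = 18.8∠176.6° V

Step 1 — Convert each phasor to rectangular form:
  V1 = 70.7·(cos(34.5°) + j·sin(34.5°)) = 58.27 + j40.04 V
  V2 = 5·(cos(156.0°) + j·sin(156.0°)) = -4.568 + j2.034 V
  V3 = 28.3·(cos(126.0°) + j·sin(126.0°)) = -16.63 + j22.9 V
  V4 = 18.8·(cos(176.6°) + j·sin(176.6°)) = -18.77 + j1.115 V
Step 2 — Sum components: V_total = 18.3 + j66.09 V.
Step 3 — Convert to polar: |V_total| = 68.57 V, ∠V_total = 74.5°.

V_total = 68.57∠74.5° V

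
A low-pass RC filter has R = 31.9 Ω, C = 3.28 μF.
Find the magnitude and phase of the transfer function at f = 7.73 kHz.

Step 1 — Angular frequency: ω = 2π·7730 = 4.857e+04 rad/s.
Step 2 — Transfer function: H(jω) = 1/(1 + jωRC).
Step 3 — Denominator: 1 + jωRC = 1 + j·4.857e+04·31.9·3.28e-06 = 1 + j5.082.
Step 4 — H = 0.03728 - j0.1894.
Step 5 — Magnitude: |H| = 0.1931 (-14.3 dB); phase: φ = -78.9°.

|H| = 0.1931 (-14.3 dB), φ = -78.9°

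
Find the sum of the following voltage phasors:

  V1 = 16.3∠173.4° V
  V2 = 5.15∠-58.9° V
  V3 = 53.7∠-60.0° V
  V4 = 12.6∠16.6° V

Step 1 — Convert each phasor to rectangular form:
  V1 = 16.3·(cos(173.4°) + j·sin(173.4°)) = -16.19 + j1.873 V
  V2 = 5.15·(cos(-58.9°) + j·sin(-58.9°)) = 2.66 - j4.41 V
  V3 = 53.7·(cos(-60.0°) + j·sin(-60.0°)) = 26.85 - j46.51 V
  V4 = 12.6·(cos(16.6°) + j·sin(16.6°)) = 12.07 + j3.6 V
Step 2 — Sum components: V_total = 25.39 - j45.44 V.
Step 3 — Convert to polar: |V_total| = 52.06 V, ∠V_total = -60.8°.

V_total = 52.06∠-60.8° V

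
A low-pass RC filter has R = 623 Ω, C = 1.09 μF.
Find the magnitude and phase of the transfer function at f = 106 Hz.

Step 1 — Angular frequency: ω = 2π·106 = 666 rad/s.
Step 2 — Transfer function: H(jω) = 1/(1 + jωRC).
Step 3 — Denominator: 1 + jωRC = 1 + j·666·623·1.09e-06 = 1 + j0.4523.
Step 4 — H = 0.8302 - j0.3755.
Step 5 — Magnitude: |H| = 0.9111 (-0.8 dB); phase: φ = -24.3°.

|H| = 0.9111 (-0.8 dB), φ = -24.3°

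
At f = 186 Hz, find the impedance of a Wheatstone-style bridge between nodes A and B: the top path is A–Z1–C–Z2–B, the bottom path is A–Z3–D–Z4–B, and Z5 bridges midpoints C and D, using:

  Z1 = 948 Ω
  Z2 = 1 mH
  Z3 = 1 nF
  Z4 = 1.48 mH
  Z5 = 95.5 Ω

Step 1 — Angular frequency: ω = 2π·f = 2π·186 = 1169 rad/s.
Step 2 — Component impedances:
  Z1: Z = R = 948 Ω
  Z2: Z = jωL = j·1169·0.001 = 0 + j1.169 Ω
  Z3: Z = 1/(jωC) = -j/(ω·C) = 0 - j8.557e+05 Ω
  Z4: Z = jωL = j·1169·0.00148 = 0 + j1.73 Ω
  Z5: Z = R = 95.5 Ω
Step 3 — Bridge requires nodal analysis (the Z5 bridge couples midpoints C and D, so the two paths cannot be reduced to a simple series/parallel combination). Setting node B to ground and injecting 1 A at node A, the 3-node admittance system at A, C, D solves to V_A = Z_AB = 948 + j0.1179 Ω = 948∠0.0° Ω.

Z = 948 + j0.1179 Ω = 948∠0.0° Ω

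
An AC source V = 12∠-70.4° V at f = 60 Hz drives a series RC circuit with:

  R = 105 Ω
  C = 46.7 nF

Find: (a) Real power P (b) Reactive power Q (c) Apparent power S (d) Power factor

Step 1 — Angular frequency: ω = 2π·f = 2π·60 = 377 rad/s.
Step 2 — Component impedances:
  R: Z = R = 105 Ω
  C: Z = 1/(jωC) = -j/(ω·C) = 0 - j5.68e+04 Ω
Step 3 — Series combination: Z_total = R + C = 105 - j5.68e+04 Ω = 5.68e+04∠-89.9° Ω.
Step 4 — Source phasor: V = 12∠-70.4° V = 4.025 - j11.3 V.
Step 5 — Current: I = V / Z = 0.0001992 + j7.05e-05 A = 0.0002113∠19.5° A.
Step 6 — Complex power: S = V·I* = 4.686e-06 - j0.002535 VA.
Step 7 — Real power: P = Re(S) = 4.686e-06 W.
Step 8 — Reactive power: Q = Im(S) = -0.002535 VAR.
Step 9 — Apparent power: |S| = 0.002535 VA.
Step 10 — Power factor: PF = P/|S| = 0.001849 (leading).

(a) P = 4.686e-06 W  (b) Q = -0.002535 VAR  (c) S = 0.002535 VA  (d) PF = 0.001849 (leading)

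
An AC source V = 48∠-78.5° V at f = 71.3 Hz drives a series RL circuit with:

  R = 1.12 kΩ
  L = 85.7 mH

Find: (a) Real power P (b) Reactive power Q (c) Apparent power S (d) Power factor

Step 1 — Angular frequency: ω = 2π·f = 2π·71.3 = 448 rad/s.
Step 2 — Component impedances:
  R: Z = R = 1120 Ω
  L: Z = jωL = j·448·0.0857 = 0 + j38.39 Ω
Step 3 — Series combination: Z_total = R + L = 1120 + j38.39 Ω = 1121∠2.0° Ω.
Step 4 — Source phasor: V = 48∠-78.5° V = 9.57 - j47.04 V.
Step 5 — Current: I = V / Z = 0.007096 - j0.04224 A = 0.04283∠-80.5° A.
Step 6 — Complex power: S = V·I* = 2.055 + j0.07043 VA.
Step 7 — Real power: P = Re(S) = 2.055 W.
Step 8 — Reactive power: Q = Im(S) = 0.07043 VAR.
Step 9 — Apparent power: |S| = 2.056 VA.
Step 10 — Power factor: PF = P/|S| = 0.9994 (lagging).

(a) P = 2.055 W  (b) Q = 0.07043 VAR  (c) S = 2.056 VA  (d) PF = 0.9994 (lagging)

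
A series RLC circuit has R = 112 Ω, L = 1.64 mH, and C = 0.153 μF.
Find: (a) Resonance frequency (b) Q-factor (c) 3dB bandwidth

Step 1 — Resonance: ω₀ = 1/√(LC) = 1/√(0.00164·1.53e-07) = 6.313e+04 rad/s.
Step 2 — f₀ = ω₀/(2π) = 1.005e+04 Hz.
Step 3 — Series Q: Q = ω₀L/R = 6.313e+04·0.00164/112 = 0.9244.
Step 4 — Bandwidth: Δω = ω₀/Q = 6.829e+04 rad/s; BW = Δω/(2π) = 1.087e+04 Hz.

(a) f₀ = 1.005e+04 Hz  (b) Q = 0.9244  (c) BW = 1.087e+04 Hz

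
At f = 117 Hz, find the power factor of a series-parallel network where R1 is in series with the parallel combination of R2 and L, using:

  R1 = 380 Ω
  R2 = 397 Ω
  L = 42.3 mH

Step 1 — Angular frequency: ω = 2π·f = 2π·117 = 735.1 rad/s.
Step 2 — Component impedances:
  R1: Z = R = 380 Ω
  R2: Z = R = 397 Ω
  L: Z = jωL = j·735.1·0.0423 = 0 + j31.1 Ω
Step 3 — Parallel branch: R2 || L = 1/(1/R2 + 1/L) = 2.421 + j30.91 Ω.
Step 4 — Series with R1: Z_total = R1 + (R2 || L) = 382.4 + j30.91 Ω = 383.7∠4.6° Ω.
Step 5 — Power factor: PF = cos(φ) = Re(Z)/|Z| = 382.4208/383.6677 = 0.9968.
Step 6 — Type: Im(Z) = 30.91 ⇒ lagging (phase φ = 4.6°).

PF = 0.9968 (lagging, φ = 4.6°)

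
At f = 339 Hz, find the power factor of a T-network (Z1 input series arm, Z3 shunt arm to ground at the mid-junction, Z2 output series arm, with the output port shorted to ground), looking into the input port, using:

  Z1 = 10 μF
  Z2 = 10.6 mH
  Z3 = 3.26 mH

Step 1 — Angular frequency: ω = 2π·f = 2π·339 = 2130 rad/s.
Step 2 — Component impedances:
  Z1: Z = 1/(jωC) = -j/(ω·C) = 0 - j46.95 Ω
  Z2: Z = jωL = j·2130·0.0106 = 0 + j22.58 Ω
  Z3: Z = jωL = j·2130·0.00326 = 0 + j6.944 Ω
Step 3 — With the output port shorted to ground, the output series arm Z2 runs from the junction to ground; the shunt arm Z3 also runs from the junction to ground. They appear in parallel: Z3 || Z2 = 0 + j5.311 Ω.
Step 4 — Series with input arm Z1: Z_in = Z1 + (Z3 || Z2) = 0 - j41.64 Ω = 41.64∠-90.0° Ω.
Step 5 — Power factor: PF = cos(φ) = Re(Z)/|Z| = 0/41.64 = 0.
Step 6 — Type: Im(Z) = -41.64 ⇒ leading (phase φ = -90.0°).

PF = 0 (leading, φ = -90.0°)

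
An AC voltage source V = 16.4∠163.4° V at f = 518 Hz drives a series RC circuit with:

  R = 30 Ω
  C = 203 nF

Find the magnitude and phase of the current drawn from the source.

Step 1 — Angular frequency: ω = 2π·f = 2π·518 = 3255 rad/s.
Step 2 — Component impedances:
  R: Z = R = 30 Ω
  C: Z = 1/(jωC) = -j/(ω·C) = 0 - j1514 Ω
Step 3 — Series combination: Z_total = R + C = 30 - j1514 Ω = 1514∠-88.9° Ω.
Step 4 — Source phasor: V = 16.4∠163.4° V = -15.72 + j4.685 V.
Step 5 — Ohm's law: I = V / Z_total = (-15.72 + j4.685) / (30 - j1514) = -0.0033 - j0.01032 A.
Step 6 — Convert to polar: |I| = 0.01083 A, ∠I = -107.7°.

I = 0.01083∠-107.7° A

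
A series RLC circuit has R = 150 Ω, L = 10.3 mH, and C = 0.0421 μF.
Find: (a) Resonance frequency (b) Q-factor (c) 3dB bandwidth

Step 1 — Resonance: ω₀ = 1/√(LC) = 1/√(0.0103·4.21e-08) = 4.802e+04 rad/s.
Step 2 — f₀ = ω₀/(2π) = 7643 Hz.
Step 3 — Series Q: Q = ω₀L/R = 4.802e+04·0.0103/150 = 3.298.
Step 4 — Bandwidth: Δω = ω₀/Q = 1.456e+04 rad/s; BW = Δω/(2π) = 2318 Hz.

(a) f₀ = 7643 Hz  (b) Q = 3.298  (c) BW = 2318 Hz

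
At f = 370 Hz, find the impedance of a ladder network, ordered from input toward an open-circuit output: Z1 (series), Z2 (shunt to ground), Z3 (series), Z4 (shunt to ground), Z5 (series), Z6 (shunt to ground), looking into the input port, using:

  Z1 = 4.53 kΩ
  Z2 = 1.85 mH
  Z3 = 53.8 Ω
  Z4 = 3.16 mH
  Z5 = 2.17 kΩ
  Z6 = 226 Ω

Step 1 — Angular frequency: ω = 2π·f = 2π·370 = 2325 rad/s.
Step 2 — Component impedances:
  Z1: Z = R = 4530 Ω
  Z2: Z = jωL = j·2325·0.00185 = 0 + j4.301 Ω
  Z3: Z = R = 53.8 Ω
  Z4: Z = jωL = j·2325·0.00316 = 0 + j7.346 Ω
  Z5: Z = R = 2170 Ω
  Z6: Z = R = 226 Ω
Step 3 — Ladder network (open output): work backward from the far end, alternating series and parallel combinations. Z_in = 4530 + j4.23 Ω = 4530∠0.1° Ω.

Z = 4530 + j4.23 Ω = 4530∠0.1° Ω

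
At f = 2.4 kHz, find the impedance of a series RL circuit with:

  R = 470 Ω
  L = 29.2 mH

Step 1 — Angular frequency: ω = 2π·f = 2π·2400 = 1.508e+04 rad/s.
Step 2 — Component impedances:
  R: Z = R = 470 Ω
  L: Z = jωL = j·1.508e+04·0.0292 = 0 + j440.3 Ω
Step 3 — Series combination: Z_total = R + L = 470 + j440.3 Ω = 644∠43.1° Ω.

Z = 470 + j440.3 Ω = 644∠43.1° Ω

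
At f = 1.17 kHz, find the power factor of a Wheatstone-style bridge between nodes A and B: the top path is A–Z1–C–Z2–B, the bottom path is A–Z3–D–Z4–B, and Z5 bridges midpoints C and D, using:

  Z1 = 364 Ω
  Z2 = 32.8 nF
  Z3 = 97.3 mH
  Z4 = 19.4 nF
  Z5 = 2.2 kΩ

Step 1 — Angular frequency: ω = 2π·f = 2π·1170 = 7351 rad/s.
Step 2 — Component impedances:
  Z1: Z = R = 364 Ω
  Z2: Z = 1/(jωC) = -j/(ω·C) = 0 - j4147 Ω
  Z3: Z = jωL = j·7351·0.0973 = 0 + j715.3 Ω
  Z4: Z = 1/(jωC) = -j/(ω·C) = 0 - j7012 Ω
  Z5: Z = R = 2200 Ω
Step 3 — Bridge requires nodal analysis (the Z5 bridge couples midpoints C and D, so the two paths cannot be reduced to a simple series/parallel combination). Setting node B to ground and injecting 1 A at node A, the 3-node admittance system at A, C, D solves to V_A = Z_AB = 156.8 - j2460 Ω = 2465∠-86.4° Ω.
Step 4 — Power factor: PF = cos(φ) = Re(Z)/|Z| = 156.8/2464.7 = 0.06362.
Step 5 — Type: Im(Z) = -2460 ⇒ leading (phase φ = -86.4°).

PF = 0.06362 (leading, φ = -86.4°)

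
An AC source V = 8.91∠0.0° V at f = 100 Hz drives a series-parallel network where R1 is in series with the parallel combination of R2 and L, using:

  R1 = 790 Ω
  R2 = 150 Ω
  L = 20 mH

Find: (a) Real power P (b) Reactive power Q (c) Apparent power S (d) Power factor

Step 1 — Angular frequency: ω = 2π·f = 2π·100 = 628.3 rad/s.
Step 2 — Component impedances:
  R1: Z = R = 790 Ω
  R2: Z = R = 150 Ω
  L: Z = jωL = j·628.3·0.02 = 0 + j12.57 Ω
Step 3 — Parallel branch: R2 || L = 1/(1/R2 + 1/L) = 1.045 + j12.48 Ω.
Step 4 — Series with R1: Z_total = R1 + (R2 || L) = 791 + j12.48 Ω = 791.1∠0.9° Ω.
Step 5 — Source phasor: V = 8.91∠0.0° V = 8.91 V.
Step 6 — Current: I = V / Z = 0.01126 - j0.0001776 A = 0.01126∠-0.9° A.
Step 7 — Complex power: S = V·I* = 0.1003 + j0.001583 VA.
Step 8 — Real power: P = Re(S) = 0.1003 W.
Step 9 — Reactive power: Q = Im(S) = 0.001583 VAR.
Step 10 — Apparent power: |S| = 0.1003 VA.
Step 11 — Power factor: PF = P/|S| = 0.9999 (lagging).

(a) P = 0.1003 W  (b) Q = 0.001583 VAR  (c) S = 0.1003 VA  (d) PF = 0.9999 (lagging)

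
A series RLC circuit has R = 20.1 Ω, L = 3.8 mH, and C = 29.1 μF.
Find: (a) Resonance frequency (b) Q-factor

Step 1 — Resonance condition Im(Z)=0 gives ω₀ = 1/√(LC).
Step 2 — ω₀ = 1/√(0.0038·2.91e-05) = 3007 rad/s.
Step 3 — f₀ = ω₀/(2π) = 478.6 Hz.
Step 4 — Series Q: Q = ω₀L/R = 3007·0.0038/20.1 = 0.5685.

(a) f₀ = 478.6 Hz  (b) Q = 0.5685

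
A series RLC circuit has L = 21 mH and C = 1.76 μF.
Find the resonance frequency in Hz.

Step 1 — Resonance condition Im(Z)=0 gives ω₀ = 1/√(LC).
Step 2 — ω₀ = 1/√(0.021·1.76e-06) = 5202 rad/s.
Step 3 — f₀ = ω₀/(2π) = 827.9 Hz.

f₀ = 827.9 Hz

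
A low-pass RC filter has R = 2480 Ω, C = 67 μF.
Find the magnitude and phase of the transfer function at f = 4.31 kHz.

Step 1 — Angular frequency: ω = 2π·4310 = 2.708e+04 rad/s.
Step 2 — Transfer function: H(jω) = 1/(1 + jωRC).
Step 3 — Denominator: 1 + jωRC = 1 + j·2.708e+04·2480·6.7e-05 = 1 + j4500.
Step 4 — H = 4.939e-08 - j0.0002222.
Step 5 — Magnitude: |H| = 0.0002222 (-73.1 dB); phase: φ = -90.0°.

|H| = 0.0002222 (-73.1 dB), φ = -90.0°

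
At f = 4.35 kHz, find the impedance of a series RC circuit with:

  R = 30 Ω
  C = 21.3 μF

Step 1 — Angular frequency: ω = 2π·f = 2π·4350 = 2.733e+04 rad/s.
Step 2 — Component impedances:
  R: Z = R = 30 Ω
  C: Z = 1/(jωC) = -j/(ω·C) = 0 - j1.718 Ω
Step 3 — Series combination: Z_total = R + C = 30 - j1.718 Ω = 30.05∠-3.3° Ω.

Z = 30 - j1.718 Ω = 30.05∠-3.3° Ω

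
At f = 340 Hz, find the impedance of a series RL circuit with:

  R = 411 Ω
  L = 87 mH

Step 1 — Angular frequency: ω = 2π·f = 2π·340 = 2136 rad/s.
Step 2 — Component impedances:
  R: Z = R = 411 Ω
  L: Z = jωL = j·2136·0.087 = 0 + j185.9 Ω
Step 3 — Series combination: Z_total = R + L = 411 + j185.9 Ω = 451.1∠24.3° Ω.

Z = 411 + j185.9 Ω = 451.1∠24.3° Ω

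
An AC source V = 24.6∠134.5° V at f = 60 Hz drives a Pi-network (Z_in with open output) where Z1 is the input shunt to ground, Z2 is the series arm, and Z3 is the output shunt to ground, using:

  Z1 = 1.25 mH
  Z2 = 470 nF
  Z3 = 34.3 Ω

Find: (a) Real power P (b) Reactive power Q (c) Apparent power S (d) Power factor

Step 1 — Angular frequency: ω = 2π·f = 2π·60 = 377 rad/s.
Step 2 — Component impedances:
  Z1: Z = jωL = j·377·0.00125 = 0 + j0.4712 Ω
  Z2: Z = 1/(jωC) = -j/(ω·C) = 0 - j5644 Ω
  Z3: Z = R = 34.3 Ω
Step 3 — With open output, the series arm Z2 and the output shunt Z3 appear in series to ground: Z2 + Z3 = 34.3 - j5644 Ω.
Step 4 — Parallel with input shunt Z1: Z_in = Z1 || (Z2 + Z3) = 2.392e-07 + j0.4713 Ω = 0.4713∠90.0° Ω.
Step 5 — Source phasor: V = 24.6∠134.5° V = -17.24 + j17.55 V.
Step 6 — Current: I = V / Z = 37.23 + j36.59 A = 52.2∠44.5° A.
Step 7 — Complex power: S = V·I* = 0.0006516 + j1284 VA.
Step 8 — Real power: P = Re(S) = 0.0006516 W.
Step 9 — Reactive power: Q = Im(S) = 1284 VAR.
Step 10 — Apparent power: |S| = 1284 VA.
Step 11 — Power factor: PF = P/|S| = 5.075e-07 (lagging).

(a) P = 0.0006516 W  (b) Q = 1284 VAR  (c) S = 1284 VA  (d) PF = 5.075e-07 (lagging)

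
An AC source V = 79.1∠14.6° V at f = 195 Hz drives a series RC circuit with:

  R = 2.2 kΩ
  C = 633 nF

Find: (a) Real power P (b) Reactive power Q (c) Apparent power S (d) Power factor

Step 1 — Angular frequency: ω = 2π·f = 2π·195 = 1225 rad/s.
Step 2 — Component impedances:
  R: Z = R = 2200 Ω
  C: Z = 1/(jωC) = -j/(ω·C) = 0 - j1289 Ω
Step 3 — Series combination: Z_total = R + C = 2200 - j1289 Ω = 2550∠-30.4° Ω.
Step 4 — Source phasor: V = 79.1∠14.6° V = 76.55 + j19.94 V.
Step 5 — Current: I = V / Z = 0.02194 + j0.02192 A = 0.03102∠45.0° A.
Step 6 — Complex power: S = V·I* = 2.117 - j1.241 VA.
Step 7 — Real power: P = Re(S) = 2.117 W.
Step 8 — Reactive power: Q = Im(S) = -1.241 VAR.
Step 9 — Apparent power: |S| = 2.454 VA.
Step 10 — Power factor: PF = P/|S| = 0.8627 (leading).

(a) P = 2.117 W  (b) Q = -1.241 VAR  (c) S = 2.454 VA  (d) PF = 0.8627 (leading)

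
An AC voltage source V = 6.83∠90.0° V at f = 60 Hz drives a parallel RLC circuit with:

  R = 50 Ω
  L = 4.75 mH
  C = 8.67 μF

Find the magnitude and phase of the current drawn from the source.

Step 1 — Angular frequency: ω = 2π·f = 2π·60 = 377 rad/s.
Step 2 — Component impedances:
  R: Z = R = 50 Ω
  L: Z = jωL = j·377·0.00475 = 0 + j1.791 Ω
  C: Z = 1/(jωC) = -j/(ω·C) = 0 - j305.9 Ω
Step 3 — Parallel combination: 1/Z_total = 1/R + 1/L + 1/C; Z_total = 0.06481 + j1.799 Ω = 1.8∠87.9° Ω.
Step 4 — Source phasor: V = 6.83∠90.0° V = 0 + j6.83 V.
Step 5 — Ohm's law: I = V / Z_total = (0 + j6.83) / (0.06481 + j1.799) = 3.792 + j0.1366 A.
Step 6 — Convert to polar: |I| = 3.794 A, ∠I = 2.1°.

I = 3.794∠2.1° A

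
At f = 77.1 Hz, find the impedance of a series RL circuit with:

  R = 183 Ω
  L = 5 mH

Step 1 — Angular frequency: ω = 2π·f = 2π·77.1 = 484.4 rad/s.
Step 2 — Component impedances:
  R: Z = R = 183 Ω
  L: Z = jωL = j·484.4·0.005 = 0 + j2.422 Ω
Step 3 — Series combination: Z_total = R + L = 183 + j2.422 Ω = 183∠0.8° Ω.

Z = 183 + j2.422 Ω = 183∠0.8° Ω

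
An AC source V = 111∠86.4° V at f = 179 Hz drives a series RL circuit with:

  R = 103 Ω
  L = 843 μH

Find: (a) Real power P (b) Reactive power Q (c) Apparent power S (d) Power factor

Step 1 — Angular frequency: ω = 2π·f = 2π·179 = 1125 rad/s.
Step 2 — Component impedances:
  R: Z = R = 103 Ω
  L: Z = jωL = j·1125·0.000843 = 0 + j0.9481 Ω
Step 3 — Series combination: Z_total = R + L = 103 + j0.9481 Ω = 103∠0.5° Ω.
Step 4 — Source phasor: V = 111∠86.4° V = 6.97 + j110.8 V.
Step 5 — Current: I = V / Z = 0.07756 + j1.075 A = 1.078∠85.9° A.
Step 6 — Complex power: S = V·I* = 119.6 + j1.101 VA.
Step 7 — Real power: P = Re(S) = 119.6 W.
Step 8 — Reactive power: Q = Im(S) = 1.101 VAR.
Step 9 — Apparent power: |S| = 119.6 VA.
Step 10 — Power factor: PF = P/|S| = 1 (lagging).

(a) P = 119.6 W  (b) Q = 1.101 VAR  (c) S = 119.6 VA  (d) PF = 1 (lagging)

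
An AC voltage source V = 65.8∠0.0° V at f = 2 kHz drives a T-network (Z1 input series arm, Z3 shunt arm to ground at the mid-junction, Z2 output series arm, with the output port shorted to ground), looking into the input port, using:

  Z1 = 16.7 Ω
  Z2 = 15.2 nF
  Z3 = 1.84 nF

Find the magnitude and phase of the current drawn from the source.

Step 1 — Angular frequency: ω = 2π·f = 2π·2000 = 1.257e+04 rad/s.
Step 2 — Component impedances:
  Z1: Z = R = 16.7 Ω
  Z2: Z = 1/(jωC) = -j/(ω·C) = 0 - j5235 Ω
  Z3: Z = 1/(jωC) = -j/(ω·C) = 0 - j4.325e+04 Ω
Step 3 — With the output port shorted to ground, the output series arm Z2 runs from the junction to ground; the shunt arm Z3 also runs from the junction to ground. They appear in parallel: Z3 || Z2 = 0 - j4670 Ω.
Step 4 — Series with input arm Z1: Z_in = Z1 + (Z3 || Z2) = 16.7 - j4670 Ω = 4670∠-89.8° Ω.
Step 5 — Source phasor: V = 65.8∠0.0° V = 65.8 V.
Step 6 — Ohm's law: I = V / Z_total = (65.8) / (16.7 - j4670) = 5.038e-05 + j0.01409 A.
Step 7 — Convert to polar: |I| = 0.01409 A, ∠I = 89.8°.

I = 0.01409∠89.8° A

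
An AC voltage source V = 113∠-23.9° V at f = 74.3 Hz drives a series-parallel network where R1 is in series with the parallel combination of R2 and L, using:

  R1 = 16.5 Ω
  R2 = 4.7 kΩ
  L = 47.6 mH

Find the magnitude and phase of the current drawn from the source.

Step 1 — Angular frequency: ω = 2π·f = 2π·74.3 = 466.8 rad/s.
Step 2 — Component impedances:
  R1: Z = R = 16.5 Ω
  R2: Z = R = 4700 Ω
  L: Z = jωL = j·466.8·0.0476 = 0 + j22.22 Ω
Step 3 — Parallel branch: R2 || L = 1/(1/R2 + 1/L) = 0.1051 + j22.22 Ω.
Step 4 — Series with R1: Z_total = R1 + (R2 || L) = 16.61 + j22.22 Ω = 27.74∠53.2° Ω.
Step 5 — Source phasor: V = 113∠-23.9° V = 103.3 - j45.78 V.
Step 6 — Ohm's law: I = V / Z_total = (103.3 - j45.78) / (16.61 + j22.22) = 0.9073 - j3.971 A.
Step 7 — Convert to polar: |I| = 4.074 A, ∠I = -77.1°.

I = 4.074∠-77.1° A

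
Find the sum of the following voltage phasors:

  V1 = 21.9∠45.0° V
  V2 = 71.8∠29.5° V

Step 1 — Convert each phasor to rectangular form:
  V1 = 21.9·(cos(45.0°) + j·sin(45.0°)) = 15.49 + j15.49 V
  V2 = 71.8·(cos(29.5°) + j·sin(29.5°)) = 62.49 + j35.36 V
Step 2 — Sum components: V_total = 77.98 + j50.84 V.
Step 3 — Convert to polar: |V_total| = 93.09 V, ∠V_total = 33.1°.

V_total = 93.09∠33.1° V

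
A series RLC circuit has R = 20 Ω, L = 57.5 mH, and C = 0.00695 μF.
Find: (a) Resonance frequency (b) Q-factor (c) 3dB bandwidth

Step 1 — Resonance: ω₀ = 1/√(LC) = 1/√(0.0575·6.95e-09) = 5.002e+04 rad/s.
Step 2 — f₀ = ω₀/(2π) = 7961 Hz.
Step 3 — Series Q: Q = ω₀L/R = 5.002e+04·0.0575/20 = 143.8.
Step 4 — Bandwidth: Δω = ω₀/Q = 347.8 rad/s; BW = Δω/(2π) = 55.36 Hz.

(a) f₀ = 7961 Hz  (b) Q = 143.8  (c) BW = 55.36 Hz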